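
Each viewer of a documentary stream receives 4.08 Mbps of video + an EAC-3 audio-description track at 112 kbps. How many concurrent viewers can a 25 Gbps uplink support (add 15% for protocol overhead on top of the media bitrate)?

5185

Audio: 112 kbps = 0.112 Mbps.
Per-viewer media rate: 4.192 Mbps.
On the wire with 15% overhead: 4.821 Mbps.
25 Gbps = 25,000 Mbps; 25,000 / 4.821 = 5185.86 → 5185 viewers.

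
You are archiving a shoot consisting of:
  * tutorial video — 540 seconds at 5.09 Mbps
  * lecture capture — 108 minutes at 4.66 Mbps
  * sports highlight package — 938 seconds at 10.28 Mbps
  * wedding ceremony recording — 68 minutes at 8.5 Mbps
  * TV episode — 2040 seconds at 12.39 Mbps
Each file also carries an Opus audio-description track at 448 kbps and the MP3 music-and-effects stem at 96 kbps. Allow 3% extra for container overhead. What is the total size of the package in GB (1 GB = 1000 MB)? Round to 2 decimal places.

Audio total: 448 + 96 = 544 kbps = 0.544 Mbps.
tutorial video: 5.634 Mbps × 540 s × 1.03 = 3133.6 Mb
lecture capture: 5.204 Mbps × 6480 s × 1.03 = 34733.6 Mb
sports highlight package: 10.824 Mbps × 938 s × 1.03 = 10457.5 Mb
wedding ceremony recording: 9.044 Mbps × 4080 s × 1.03 = 38006.5 Mb
TV episode: 12.934 Mbps × 2040 s × 1.03 = 27176.9 Mb
Total: 113508.1 Mb = 14188.5 MB.
= 14.19 GB.

14.19 GB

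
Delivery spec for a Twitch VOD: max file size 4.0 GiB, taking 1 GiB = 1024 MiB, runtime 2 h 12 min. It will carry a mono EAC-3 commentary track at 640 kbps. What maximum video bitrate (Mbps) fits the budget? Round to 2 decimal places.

Budget: 4.0 GiB = 34359.7 Mb.
2 h 12 min = 132 min = 7920 s
Total bitrate budget: 34359.7 Mb / 7920 s = 4.338 Mbps.
Audio: 640 kbps = 0.640 Mbps.
Video: 4.338 − 0.640 = 3.698 Mbps.

3.70 Mbps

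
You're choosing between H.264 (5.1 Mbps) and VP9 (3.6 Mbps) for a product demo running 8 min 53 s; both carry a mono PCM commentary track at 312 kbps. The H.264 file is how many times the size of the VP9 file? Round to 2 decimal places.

8 min 53 s = 533 s
Audio: 312 kbps = 0.312 Mbps.
H.264: 5.412 Mbps × 533 s = 2884.6 Mb = 343.871 MiB.
VP9: 3.912 Mbps × 533 s = 2085.1 Mb = 248.563 MiB.
Ratio: 343.871 / 248.563 = 1.383.

1.38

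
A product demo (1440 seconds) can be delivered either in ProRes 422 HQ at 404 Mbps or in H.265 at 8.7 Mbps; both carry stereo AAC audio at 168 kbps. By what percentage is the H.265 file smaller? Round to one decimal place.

Audio: 168 kbps = 0.168 Mbps.
ProRes 422 HQ: 404.168 Mbps × 1440 s = 582001.9 Mb = 72.750 GB.
H.265: 8.868 Mbps × 1440 s = 12769.9 Mb = 1.596 GB.
Reduction: (1 − 1.596/72.750) × 100 = 97.81%.

97.8%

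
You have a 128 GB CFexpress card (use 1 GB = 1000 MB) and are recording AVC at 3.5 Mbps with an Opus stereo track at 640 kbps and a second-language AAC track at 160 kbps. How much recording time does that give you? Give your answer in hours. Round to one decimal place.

Audio total: 640 + 160 = 800 kbps = 0.800 Mbps.
Total bitrate: 3.5 + 0.800 = 4.300 Mbps.
Capacity: 128 GB = 1,024,000 Mb.
Recording time: 1,024,000 / 4.300 = 238,140 s ≈ 66.1 hours.

66.1 hours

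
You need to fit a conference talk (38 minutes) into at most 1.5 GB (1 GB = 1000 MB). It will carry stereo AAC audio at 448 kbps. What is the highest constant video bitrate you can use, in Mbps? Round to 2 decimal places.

4.82 Mbps

Budget: 1.5 GB = 12000.0 Mb.
38 min = 2280 s
Total bitrate budget: 12000.0 Mb / 2280 s = 5.263 Mbps.
Audio: 448 kbps = 0.448 Mbps.
Video: 5.263 − 0.448 = 4.815 Mbps.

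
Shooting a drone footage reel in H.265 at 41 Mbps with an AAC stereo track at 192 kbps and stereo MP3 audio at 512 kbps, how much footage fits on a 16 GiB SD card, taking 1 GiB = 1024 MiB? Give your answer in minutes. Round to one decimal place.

Audio total: 192 + 512 = 704 kbps = 0.704 Mbps.
Total bitrate: 41 + 0.704 = 41.704 Mbps.
Capacity: 16 GiB = 137,439 Mb.
Recording time: 137,439 / 41.704 = 3,296 s ≈ 54.9 minutes.

54.9 minutes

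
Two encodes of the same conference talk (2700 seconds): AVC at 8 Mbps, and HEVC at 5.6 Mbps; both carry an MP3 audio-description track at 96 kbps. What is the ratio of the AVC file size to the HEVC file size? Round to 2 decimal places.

1.42

Audio: 96 kbps = 0.096 Mbps.
AVC: 8.096 Mbps × 2700 s = 21859.2 Mb = 2.732 GB.
HEVC: 5.696 Mbps × 2700 s = 15379.2 Mb = 1.922 GB.
Ratio: 2.732 / 1.922 = 1.421.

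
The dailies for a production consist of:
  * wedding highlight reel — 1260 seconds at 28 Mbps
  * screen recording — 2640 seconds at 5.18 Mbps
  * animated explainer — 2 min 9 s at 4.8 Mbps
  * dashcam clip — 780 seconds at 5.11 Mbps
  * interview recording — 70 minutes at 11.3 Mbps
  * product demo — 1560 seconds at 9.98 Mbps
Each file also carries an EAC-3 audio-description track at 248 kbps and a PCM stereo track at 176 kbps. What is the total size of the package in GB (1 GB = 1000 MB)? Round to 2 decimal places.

15.13 GB

Audio total: 248 + 176 = 424 kbps = 0.424 Mbps.
wedding highlight reel: 28.424 Mbps × 1260 s = 35814.2 Mb
screen recording: 5.604 Mbps × 2640 s = 14794.6 Mb
animated explainer: 5.224 Mbps × 129 s = 673.9 Mb
dashcam clip: 5.534 Mbps × 780 s = 4316.5 Mb
interview recording: 11.724 Mbps × 4200 s = 49240.8 Mb
product demo: 10.404 Mbps × 1560 s = 16230.2 Mb
Total: 121070.3 Mb = 15133.8 MB.
= 15.13 GB.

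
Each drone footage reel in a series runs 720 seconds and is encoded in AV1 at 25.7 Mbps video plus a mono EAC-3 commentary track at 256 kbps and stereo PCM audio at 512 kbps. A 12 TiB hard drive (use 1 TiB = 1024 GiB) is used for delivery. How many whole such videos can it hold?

Audio total: 256 + 512 = 768 kbps = 0.768 Mbps.
Total bitrate: 26.468 Mbps.
Per item: 26.468 Mbps × 720 s = 19,057 Mb = 2,382 MB.
Capacity: 12 TiB = 105,553,116 Mb; 5538.82 items → 5538 complete.

5538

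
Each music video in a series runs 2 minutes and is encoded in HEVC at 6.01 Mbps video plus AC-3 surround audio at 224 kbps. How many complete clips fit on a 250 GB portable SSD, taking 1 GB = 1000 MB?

2 min = 120 s
Audio: 224 kbps = 0.224 Mbps.
Total bitrate: 6.234 Mbps.
Per item: 6.234 Mbps × 120 s = 748.1 Mb = 93.51 MB.
Capacity: 250 GB = 2,000,000 Mb; 2673.51 items → 2673 complete.

2673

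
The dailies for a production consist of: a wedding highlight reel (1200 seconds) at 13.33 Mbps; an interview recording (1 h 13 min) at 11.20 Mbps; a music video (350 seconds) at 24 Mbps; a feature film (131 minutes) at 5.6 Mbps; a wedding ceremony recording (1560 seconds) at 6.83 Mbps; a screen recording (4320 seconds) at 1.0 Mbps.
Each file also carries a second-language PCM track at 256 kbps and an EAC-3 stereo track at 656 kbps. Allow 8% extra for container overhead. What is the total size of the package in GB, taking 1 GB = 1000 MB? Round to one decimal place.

Audio total: 256 + 656 = 912 kbps = 0.912 Mbps.
wedding highlight reel: 14.242 Mbps × 1200 s × 1.08 = 18457.6 Mb
interview recording: 12.112 Mbps × 4380 s × 1.08 = 57294.6 Mb
music video: 24.912 Mbps × 350 s × 1.08 = 9416.7 Mb
feature film: 6.512 Mbps × 7860 s × 1.08 = 55279.1 Mb
wedding ceremony recording: 7.742 Mbps × 1560 s × 1.08 = 13043.7 Mb
screen recording: 1.912 Mbps × 4320 s × 1.08 = 8920.6 Mb
Total: 162412.4 Mb = 20301.5 MB.
= 20.30 GB.

20.3 GB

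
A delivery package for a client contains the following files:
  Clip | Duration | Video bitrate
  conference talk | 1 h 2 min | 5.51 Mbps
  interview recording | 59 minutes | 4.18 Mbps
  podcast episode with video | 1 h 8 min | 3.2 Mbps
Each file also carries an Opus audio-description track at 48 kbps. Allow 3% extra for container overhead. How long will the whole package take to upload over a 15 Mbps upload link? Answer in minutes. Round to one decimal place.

Audio: 48 kbps = 0.048 Mbps.
conference talk: 5.558 Mbps × 3720 s × 1.03 = 21296.0 Mb
interview recording: 4.228 Mbps × 3540 s × 1.03 = 15416.1 Mb
podcast episode with video: 3.248 Mbps × 4080 s × 1.03 = 13649.4 Mb
Total: 50361.6 Mb = 6295.2 MB.
At 15 Mbps: 50361.6 / 15 = 3357 s ≈ 56 minutes.

56.0 minutes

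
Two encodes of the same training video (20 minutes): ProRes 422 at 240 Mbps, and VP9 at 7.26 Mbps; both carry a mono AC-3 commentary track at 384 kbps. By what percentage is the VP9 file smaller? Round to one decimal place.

96.8%

20 min = 1200 s
Audio: 384 kbps = 0.384 Mbps.
ProRes 422: 240.384 Mbps × 1200 s = 288460.8 Mb = 36.058 GB.
VP9: 7.644 Mbps × 1200 s = 9172.8 Mb = 1.147 GB.
Reduction: (1 − 1.147/36.058) × 100 = 96.82%.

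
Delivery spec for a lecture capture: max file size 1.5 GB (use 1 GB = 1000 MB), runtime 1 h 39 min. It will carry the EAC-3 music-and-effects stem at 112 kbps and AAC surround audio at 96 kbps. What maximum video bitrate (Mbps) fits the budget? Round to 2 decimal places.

Budget: 1.5 GB = 12000.0 Mb.
1 h 39 min = 99 min = 5940 s
Total bitrate budget: 12000.0 Mb / 5940 s = 2.020 Mbps.
Audio total: 112 + 96 = 208 kbps = 0.208 Mbps.
Video: 2.020 − 0.208 = 1.812 Mbps.

1.81 Mbps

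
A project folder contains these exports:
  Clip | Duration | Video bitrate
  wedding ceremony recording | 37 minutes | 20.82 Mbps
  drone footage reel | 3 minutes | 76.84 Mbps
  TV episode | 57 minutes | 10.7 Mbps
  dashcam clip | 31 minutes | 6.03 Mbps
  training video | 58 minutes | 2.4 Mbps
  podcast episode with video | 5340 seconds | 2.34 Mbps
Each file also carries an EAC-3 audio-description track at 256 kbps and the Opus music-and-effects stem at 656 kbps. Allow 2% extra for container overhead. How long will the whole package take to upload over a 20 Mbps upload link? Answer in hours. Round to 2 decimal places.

2.04 hours

Audio total: 256 + 656 = 912 kbps = 0.912 Mbps.
wedding ceremony recording: 21.732 Mbps × 2220 s × 1.02 = 49209.9 Mb
drone footage reel: 77.752 Mbps × 180 s × 1.02 = 14275.3 Mb
TV episode: 11.612 Mbps × 3420 s × 1.02 = 40507.3 Mb
dashcam clip: 6.942 Mbps × 1860 s × 1.02 = 13170.4 Mb
training video: 3.312 Mbps × 3480 s × 1.02 = 11756.3 Mb
podcast episode with video: 3.252 Mbps × 5340 s × 1.02 = 17713.0 Mb
Total: 146632.1 Mb = 18329.0 MB.
At 20 Mbps: 146632.1 / 20 = 7332 s ≈ 2.04 hours.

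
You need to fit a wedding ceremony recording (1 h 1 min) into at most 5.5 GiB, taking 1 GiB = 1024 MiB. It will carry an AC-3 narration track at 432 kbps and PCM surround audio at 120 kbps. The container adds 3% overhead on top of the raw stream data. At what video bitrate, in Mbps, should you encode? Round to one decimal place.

Budget: 5.5 GiB = 47244.6 Mb.
Stream payload after overhead: 47244.6 / 1.03 = 45868.6 Mb.
1 h 1 min = 61 min = 3660 s
Total bitrate budget: 45868.6 Mb / 3660 s = 12.532 Mbps.
Audio total: 432 + 120 = 552 kbps = 0.552 Mbps.
Video: 12.532 − 0.552 = 11.980 Mbps.

12.0 Mbps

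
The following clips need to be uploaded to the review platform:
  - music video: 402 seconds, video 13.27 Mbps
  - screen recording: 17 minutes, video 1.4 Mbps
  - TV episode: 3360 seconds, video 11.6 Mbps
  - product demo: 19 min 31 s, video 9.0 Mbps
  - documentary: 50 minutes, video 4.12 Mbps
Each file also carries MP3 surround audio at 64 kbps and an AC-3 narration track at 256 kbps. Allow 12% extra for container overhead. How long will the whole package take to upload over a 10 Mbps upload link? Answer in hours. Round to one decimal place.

2.2 hours

Audio total: 64 + 256 = 320 kbps = 0.320 Mbps.
music video: 13.590 Mbps × 402 s × 1.12 = 6118.8 Mb
screen recording: 1.720 Mbps × 1020 s × 1.12 = 1964.9 Mb
TV episode: 11.920 Mbps × 3360 s × 1.12 = 44857.3 Mb
product demo: 9.320 Mbps × 1171 s × 1.12 = 12223.4 Mb
documentary: 4.440 Mbps × 3000 s × 1.12 = 14918.4 Mb
Total: 80082.8 Mb = 10010.4 MB.
At 10 Mbps: 80082.8 / 10 = 8008 s ≈ 2.22 hours.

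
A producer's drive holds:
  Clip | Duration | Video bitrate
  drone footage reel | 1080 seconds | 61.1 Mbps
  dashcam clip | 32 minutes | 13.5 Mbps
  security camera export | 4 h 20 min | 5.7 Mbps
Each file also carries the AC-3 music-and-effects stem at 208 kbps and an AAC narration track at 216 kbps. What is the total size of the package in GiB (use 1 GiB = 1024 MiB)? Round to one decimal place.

Audio total: 208 + 216 = 424 kbps = 0.424 Mbps.
drone footage reel: 61.524 Mbps × 1080 s = 66445.9 Mb
dashcam clip: 13.924 Mbps × 1920 s = 26734.1 Mb
security camera export: 6.124 Mbps × 15600 s = 95534.4 Mb
Total: 188714.4 Mb = 23589.3 MB.
= 21.97 GiB.

22.0 GiB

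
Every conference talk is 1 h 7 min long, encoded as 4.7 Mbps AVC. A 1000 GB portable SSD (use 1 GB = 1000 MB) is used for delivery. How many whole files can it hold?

423

1 h 7 min = 67 min = 4020 s
Per item: 4.700 Mbps × 4020 s = 18,894 Mb = 2,362 MB.
Capacity: 1000 GB = 8,000,000 Mb; 423.41 items → 423 complete.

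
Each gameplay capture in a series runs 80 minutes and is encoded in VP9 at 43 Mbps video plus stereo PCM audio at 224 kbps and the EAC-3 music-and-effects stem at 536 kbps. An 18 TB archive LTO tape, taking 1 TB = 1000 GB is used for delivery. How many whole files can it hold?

80 min = 4800 s
Audio total: 224 + 536 = 760 kbps = 0.760 Mbps.
Total bitrate: 43.760 Mbps.
Per item: 43.760 Mbps × 4800 s = 210,048 Mb = 26,256 MB.
Capacity: 18 TB = 144,000,000 Mb; 685.56 items → 685 complete.

685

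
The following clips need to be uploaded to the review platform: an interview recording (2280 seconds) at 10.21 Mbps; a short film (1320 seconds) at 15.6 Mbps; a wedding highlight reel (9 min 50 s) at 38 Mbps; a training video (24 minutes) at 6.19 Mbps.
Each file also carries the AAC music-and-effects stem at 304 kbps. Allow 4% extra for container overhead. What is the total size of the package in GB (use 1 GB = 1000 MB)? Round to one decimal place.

Audio: 304 kbps = 0.304 Mbps.
interview recording: 10.514 Mbps × 2280 s × 1.04 = 24930.8 Mb
short film: 15.904 Mbps × 1320 s × 1.04 = 21833.0 Mb
wedding highlight reel: 38.304 Mbps × 590 s × 1.04 = 23503.3 Mb
training video: 6.494 Mbps × 1440 s × 1.04 = 9725.4 Mb
Total: 79992.6 Mb = 9999.1 MB.
= 9.999 GB.

10.0 GB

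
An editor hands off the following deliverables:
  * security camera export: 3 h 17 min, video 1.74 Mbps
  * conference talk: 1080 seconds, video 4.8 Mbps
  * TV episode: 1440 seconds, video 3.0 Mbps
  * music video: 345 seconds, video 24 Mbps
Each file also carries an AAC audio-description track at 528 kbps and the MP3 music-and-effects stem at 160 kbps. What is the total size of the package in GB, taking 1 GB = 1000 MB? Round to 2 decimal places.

6.06 GB

Audio total: 528 + 160 = 688 kbps = 0.688 Mbps.
security camera export: 2.428 Mbps × 11820 s = 28699.0 Mb
conference talk: 5.488 Mbps × 1080 s = 5927.0 Mb
TV episode: 3.688 Mbps × 1440 s = 5310.7 Mb
music video: 24.688 Mbps × 345 s = 8517.4 Mb
Total: 48454.1 Mb = 6056.8 MB.
= 6.057 GB.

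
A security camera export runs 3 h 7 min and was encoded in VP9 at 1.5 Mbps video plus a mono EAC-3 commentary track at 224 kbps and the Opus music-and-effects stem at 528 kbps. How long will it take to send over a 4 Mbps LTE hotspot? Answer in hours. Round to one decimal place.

3 h 7 min = 187 min = 11220 s
Audio total: 224 + 528 = 752 kbps = 0.752 Mbps.
Total bitrate: 2.252 Mbps.
File: 2.252 Mbps × 11220 s = 25267.4 Mb.
At 4 Mbps: 25267.4 / 4 = 6316.9 s ≈ 1.75 hours.

1.8 hours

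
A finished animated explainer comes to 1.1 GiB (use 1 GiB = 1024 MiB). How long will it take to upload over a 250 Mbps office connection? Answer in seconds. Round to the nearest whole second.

File: 1.1 GiB = 9448.9 Mb.
At 250 Mbps: 9448.9 / 250 = 37.8 s ≈ 37.8 seconds.

38 seconds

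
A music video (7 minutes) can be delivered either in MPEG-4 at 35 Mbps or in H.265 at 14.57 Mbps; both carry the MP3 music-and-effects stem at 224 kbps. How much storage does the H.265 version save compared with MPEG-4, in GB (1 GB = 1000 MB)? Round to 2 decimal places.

7 min = 420 s
Audio: 224 kbps = 0.224 Mbps.
MPEG-4: 35.224 Mbps × 420 s = 14794.1 Mb = 1.849 GB.
H.265: 14.794 Mbps × 420 s = 6213.5 Mb = 0.777 GB.
Saving: 1.849 − 0.777 = 1.073 GB.

1.07 GB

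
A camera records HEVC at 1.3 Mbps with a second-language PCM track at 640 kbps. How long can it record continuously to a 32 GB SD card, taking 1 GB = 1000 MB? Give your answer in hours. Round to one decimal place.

36.7 hours

Audio: 640 kbps = 0.640 Mbps.
Total bitrate: 1.3 + 0.640 = 1.940 Mbps.
Capacity: 32 GB = 256,000 Mb.
Recording time: 256,000 / 1.940 = 131,959 s ≈ 36.7 hours.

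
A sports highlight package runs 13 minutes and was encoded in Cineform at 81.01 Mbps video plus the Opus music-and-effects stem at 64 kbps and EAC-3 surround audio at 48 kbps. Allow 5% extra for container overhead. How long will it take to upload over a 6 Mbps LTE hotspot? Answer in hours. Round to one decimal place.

13 min = 780 s
Audio total: 64 + 48 = 112 kbps = 0.112 Mbps.
Total bitrate: 81.122 Mbps.
File: 81.122 Mbps × 780 s = 63275.2 Mb.
With 5% container overhead: ×1.05. → 66438.9 Mb.
At 6 Mbps: 66438.9 / 6 = 11073.2 s ≈ 3.08 hours.

3.1 hours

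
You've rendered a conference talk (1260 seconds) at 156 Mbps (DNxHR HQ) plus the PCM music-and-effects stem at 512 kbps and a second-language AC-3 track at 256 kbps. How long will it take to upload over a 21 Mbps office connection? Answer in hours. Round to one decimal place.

2.6 hours

Audio total: 512 + 256 = 768 kbps = 0.768 Mbps.
Total bitrate: 156.768 Mbps.
File: 156.768 Mbps × 1260 s = 197527.7 Mb.
At 21 Mbps: 197527.7 / 21 = 9406.1 s ≈ 2.61 hours.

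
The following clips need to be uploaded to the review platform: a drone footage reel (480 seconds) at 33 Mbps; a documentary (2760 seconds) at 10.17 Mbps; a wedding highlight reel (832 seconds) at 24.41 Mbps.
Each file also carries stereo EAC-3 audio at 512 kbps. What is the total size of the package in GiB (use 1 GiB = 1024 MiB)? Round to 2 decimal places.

7.72 GiB

Audio: 512 kbps = 0.512 Mbps.
drone footage reel: 33.512 Mbps × 480 s = 16085.8 Mb
documentary: 10.682 Mbps × 2760 s = 29482.3 Mb
wedding highlight reel: 24.922 Mbps × 832 s = 20735.1 Mb
Total: 66303.2 Mb = 8287.9 MB.
= 7.719 GiB.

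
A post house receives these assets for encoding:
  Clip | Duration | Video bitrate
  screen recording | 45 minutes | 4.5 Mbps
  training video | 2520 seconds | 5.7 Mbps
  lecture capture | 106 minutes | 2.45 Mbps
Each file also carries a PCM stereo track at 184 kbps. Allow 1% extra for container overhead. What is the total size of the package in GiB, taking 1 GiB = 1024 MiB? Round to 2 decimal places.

5.20 GiB

Audio: 184 kbps = 0.184 Mbps.
screen recording: 4.684 Mbps × 2700 s × 1.01 = 12773.3 Mb
training video: 5.884 Mbps × 2520 s × 1.01 = 14976.0 Mb
lecture capture: 2.634 Mbps × 6360 s × 1.01 = 16919.8 Mb
Total: 44669.0 Mb = 5583.6 MB.
= 5.200 GiB.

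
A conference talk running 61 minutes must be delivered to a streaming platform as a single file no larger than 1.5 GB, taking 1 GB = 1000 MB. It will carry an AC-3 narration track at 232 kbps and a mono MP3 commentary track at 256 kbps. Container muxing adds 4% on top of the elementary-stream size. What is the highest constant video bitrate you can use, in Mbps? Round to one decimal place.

2.7 Mbps

Budget: 1.5 GB = 12000.0 Mb.
Stream payload after overhead: 12000.0 / 1.04 = 11538.5 Mb.
61 min = 3660 s
Total bitrate budget: 11538.5 Mb / 3660 s = 3.153 Mbps.
Audio total: 232 + 256 = 488 kbps = 0.488 Mbps.
Video: 3.153 − 0.488 = 2.665 Mbps.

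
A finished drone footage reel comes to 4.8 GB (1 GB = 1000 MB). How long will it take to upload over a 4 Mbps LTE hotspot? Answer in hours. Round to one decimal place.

2.7 hours

File: 4.8 GB = 38400.0 Mb.
At 4 Mbps: 38400.0 / 4 = 9600.0 s ≈ 2.67 hours.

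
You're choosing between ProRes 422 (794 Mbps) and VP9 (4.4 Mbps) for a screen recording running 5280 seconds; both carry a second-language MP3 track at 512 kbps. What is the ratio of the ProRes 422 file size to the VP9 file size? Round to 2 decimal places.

Audio: 512 kbps = 0.512 Mbps.
ProRes 422: 794.512 Mbps × 5280 s = 4195023.4 Mb = 524.378 GB.
VP9: 4.912 Mbps × 5280 s = 25935.4 Mb = 3.242 GB.
Ratio: 524.378 / 3.242 = 161.749.

161.75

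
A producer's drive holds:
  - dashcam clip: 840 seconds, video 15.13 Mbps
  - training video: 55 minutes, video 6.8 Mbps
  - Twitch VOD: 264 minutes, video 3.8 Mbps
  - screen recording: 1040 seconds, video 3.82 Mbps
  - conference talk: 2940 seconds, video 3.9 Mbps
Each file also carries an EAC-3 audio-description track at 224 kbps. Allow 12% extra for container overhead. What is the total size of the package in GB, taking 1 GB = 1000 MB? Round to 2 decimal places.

Audio: 224 kbps = 0.224 Mbps.
dashcam clip: 15.354 Mbps × 840 s × 1.12 = 14445.0 Mb
training video: 7.024 Mbps × 3300 s × 1.12 = 25960.7 Mb
Twitch VOD: 4.024 Mbps × 15840 s × 1.12 = 71389.0 Mb
screen recording: 4.044 Mbps × 1040 s × 1.12 = 4710.5 Mb
conference talk: 4.124 Mbps × 2940 s × 1.12 = 13579.5 Mb
Total: 130084.7 Mb = 16260.6 MB.
= 16.26 GB.

16.26 GB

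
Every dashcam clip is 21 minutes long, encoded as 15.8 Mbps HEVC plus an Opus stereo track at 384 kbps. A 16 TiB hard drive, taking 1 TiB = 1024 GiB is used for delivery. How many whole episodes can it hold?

6901

21 min = 1260 s
Audio: 384 kbps = 0.384 Mbps.
Total bitrate: 16.184 Mbps.
Per item: 16.184 Mbps × 1260 s = 20,392 Mb = 2,549 MB.
Capacity: 16 TiB = 140,737,488 Mb; 6901.66 items → 6901 complete.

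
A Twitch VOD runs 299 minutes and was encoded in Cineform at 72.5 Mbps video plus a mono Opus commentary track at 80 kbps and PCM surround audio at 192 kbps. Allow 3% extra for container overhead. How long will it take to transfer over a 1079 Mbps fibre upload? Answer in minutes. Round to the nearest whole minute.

21 minutes

299 min = 17940 s
Audio total: 80 + 192 = 272 kbps = 0.272 Mbps.
Total bitrate: 72.772 Mbps.
File: 72.772 Mbps × 17940 s = 1305529.7 Mb.
With 3% container overhead: ×1.03. → 1344695.6 Mb.
At 1079 Mbps: 1344695.6 / 1079 = 1246.2 s ≈ 20.8 minutes.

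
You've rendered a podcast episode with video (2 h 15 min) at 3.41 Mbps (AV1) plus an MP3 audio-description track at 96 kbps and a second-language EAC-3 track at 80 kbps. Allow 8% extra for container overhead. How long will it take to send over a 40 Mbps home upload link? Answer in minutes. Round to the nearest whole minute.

2 h 15 min = 135 min = 8100 s
Audio total: 96 + 80 = 176 kbps = 0.176 Mbps.
Total bitrate: 3.586 Mbps.
File: 3.586 Mbps × 8100 s = 29046.6 Mb.
With 8% container overhead: ×1.08. → 31370.3 Mb.
At 40 Mbps: 31370.3 / 40 = 784.3 s ≈ 13.1 minutes.

13 minutes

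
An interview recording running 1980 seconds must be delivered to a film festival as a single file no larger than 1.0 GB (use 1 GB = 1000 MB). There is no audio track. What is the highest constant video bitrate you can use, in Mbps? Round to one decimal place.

4.0 Mbps

Budget: 1.0 GB = 8000.0 Mb.
Total bitrate budget: 8000.0 Mb / 1980 s = 4.040 Mbps.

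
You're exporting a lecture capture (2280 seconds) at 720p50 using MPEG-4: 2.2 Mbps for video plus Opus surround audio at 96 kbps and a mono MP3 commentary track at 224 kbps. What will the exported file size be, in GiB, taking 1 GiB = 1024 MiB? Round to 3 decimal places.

Audio total: 96 + 224 = 320 kbps = 0.320 Mbps.
Total bitrate: 2.2 + 0.320 = 2.520 Mbps.
Stream data: 2.520 Mbps × 2280 s = 5745.6 Mb.
5,746 Mb = 718,200,000 bytes ÷ 1,073,741,824 = 0.6689 GiB.

0.669 GiB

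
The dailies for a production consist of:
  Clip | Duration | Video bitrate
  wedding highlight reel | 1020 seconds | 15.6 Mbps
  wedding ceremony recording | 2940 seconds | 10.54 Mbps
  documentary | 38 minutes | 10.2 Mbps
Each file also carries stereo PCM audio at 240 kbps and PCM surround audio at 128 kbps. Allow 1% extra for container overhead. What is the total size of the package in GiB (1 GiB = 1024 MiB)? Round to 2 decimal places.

8.52 GiB

Audio total: 240 + 128 = 368 kbps = 0.368 Mbps.
wedding highlight reel: 15.968 Mbps × 1020 s × 1.01 = 16450.2 Mb
wedding ceremony recording: 10.908 Mbps × 2940 s × 1.01 = 32390.2 Mb
documentary: 10.568 Mbps × 2280 s × 1.01 = 24336.0 Mb
Total: 73176.4 Mb = 9147.1 MB.
= 8.519 GiB.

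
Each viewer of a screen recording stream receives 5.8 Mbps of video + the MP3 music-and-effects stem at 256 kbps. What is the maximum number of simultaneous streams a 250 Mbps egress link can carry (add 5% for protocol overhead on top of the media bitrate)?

Audio: 256 kbps = 0.256 Mbps.
Per-viewer media rate: 6.056 Mbps.
On the wire with 5% overhead: 6.359 Mbps.
250 Mbps = 250.0 Mbps; 250.0 / 6.359 = 39.32 → 39 viewers.

39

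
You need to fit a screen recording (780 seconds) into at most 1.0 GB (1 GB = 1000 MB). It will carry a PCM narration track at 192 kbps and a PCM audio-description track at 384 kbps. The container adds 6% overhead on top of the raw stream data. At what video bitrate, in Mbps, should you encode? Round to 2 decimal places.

9.10 Mbps

Budget: 1.0 GB = 8000.0 Mb.
Stream payload after overhead: 8000.0 / 1.06 = 7547.2 Mb.
Total bitrate budget: 7547.2 Mb / 780 s = 9.676 Mbps.
Audio total: 192 + 384 = 576 kbps = 0.576 Mbps.
Video: 9.676 − 0.576 = 9.100 Mbps.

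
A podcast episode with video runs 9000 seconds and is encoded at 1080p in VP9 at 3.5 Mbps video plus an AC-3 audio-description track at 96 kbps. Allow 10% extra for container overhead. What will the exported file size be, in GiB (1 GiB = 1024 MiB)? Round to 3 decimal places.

4.144 GiB

Audio: 96 kbps = 0.096 Mbps.
Total bitrate: 3.5 + 0.096 = 3.596 Mbps.
Stream data: 3.596 Mbps × 9000 s = 32364.0 Mb.
With 10% container overhead: ×1.10.
35,600 Mb = 4,450,050,000 bytes ÷ 1,073,741,824 = 4.144 GiB.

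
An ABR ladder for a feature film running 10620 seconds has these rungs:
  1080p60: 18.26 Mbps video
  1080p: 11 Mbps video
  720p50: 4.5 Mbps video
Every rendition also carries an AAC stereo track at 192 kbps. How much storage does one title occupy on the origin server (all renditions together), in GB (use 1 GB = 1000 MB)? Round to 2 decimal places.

45.58 GB

Audio: 192 kbps = 0.192 Mbps.
Sum of rendition bitrates: (18.26+0.192) + (11+0.192) + (4.5+0.192) = 34.336 Mbps.
× 10620 s = 364,648 Mb = 45,581 MB = 45.58 GB.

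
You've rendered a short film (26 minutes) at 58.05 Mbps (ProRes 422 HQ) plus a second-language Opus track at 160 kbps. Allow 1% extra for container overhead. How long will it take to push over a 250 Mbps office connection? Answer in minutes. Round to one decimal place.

26 min = 1560 s
Audio: 160 kbps = 0.160 Mbps.
Total bitrate: 58.210 Mbps.
File: 58.210 Mbps × 1560 s = 90807.6 Mb.
With 1% container overhead: ×1.01. → 91715.7 Mb.
At 250 Mbps: 91715.7 / 250 = 366.9 s ≈ 6.11 minutes.

6.1 minutes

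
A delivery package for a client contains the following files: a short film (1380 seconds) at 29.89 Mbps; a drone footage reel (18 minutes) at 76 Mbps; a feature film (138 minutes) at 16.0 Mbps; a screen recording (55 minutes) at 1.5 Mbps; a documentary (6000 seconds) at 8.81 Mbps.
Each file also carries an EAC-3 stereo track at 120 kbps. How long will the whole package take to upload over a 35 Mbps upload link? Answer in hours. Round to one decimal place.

Audio: 120 kbps = 0.120 Mbps.
short film: 30.010 Mbps × 1380 s = 41413.8 Mb
drone footage reel: 76.120 Mbps × 1080 s = 82209.6 Mb
feature film: 16.120 Mbps × 8280 s = 133473.6 Mb
screen recording: 1.620 Mbps × 3300 s = 5346.0 Mb
documentary: 8.930 Mbps × 6000 s = 53580.0 Mb
Total: 316023.0 Mb = 39502.9 MB.
At 35 Mbps: 316023.0 / 35 = 9029 s ≈ 2.51 hours.

2.5 hours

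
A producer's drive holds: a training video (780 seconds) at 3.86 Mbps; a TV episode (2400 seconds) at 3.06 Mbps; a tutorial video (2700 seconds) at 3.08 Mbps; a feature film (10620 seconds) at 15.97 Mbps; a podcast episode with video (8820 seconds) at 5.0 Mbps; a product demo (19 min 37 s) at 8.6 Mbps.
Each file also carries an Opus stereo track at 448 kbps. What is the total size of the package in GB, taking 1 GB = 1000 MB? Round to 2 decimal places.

31.80 GB

Audio: 448 kbps = 0.448 Mbps.
training video: 4.308 Mbps × 780 s = 3360.2 Mb
TV episode: 3.508 Mbps × 2400 s = 8419.2 Mb
tutorial video: 3.528 Mbps × 2700 s = 9525.6 Mb
feature film: 16.418 Mbps × 10620 s = 174359.2 Mb
podcast episode with video: 5.448 Mbps × 8820 s = 48051.4 Mb
product demo: 9.048 Mbps × 1177 s = 10649.5 Mb
Total: 254365.1 Mb = 31795.6 MB.
= 31.80 GB.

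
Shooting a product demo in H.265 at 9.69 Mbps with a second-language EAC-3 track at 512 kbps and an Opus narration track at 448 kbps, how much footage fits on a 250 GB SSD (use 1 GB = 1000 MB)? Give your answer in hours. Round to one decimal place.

Audio total: 512 + 448 = 960 kbps = 0.960 Mbps.
Total bitrate: 9.69 + 0.960 = 10.650 Mbps.
Capacity: 250 GB = 2,000,000 Mb.
Recording time: 2,000,000 / 10.650 = 187,793 s ≈ 52.2 hours.

52.2 hours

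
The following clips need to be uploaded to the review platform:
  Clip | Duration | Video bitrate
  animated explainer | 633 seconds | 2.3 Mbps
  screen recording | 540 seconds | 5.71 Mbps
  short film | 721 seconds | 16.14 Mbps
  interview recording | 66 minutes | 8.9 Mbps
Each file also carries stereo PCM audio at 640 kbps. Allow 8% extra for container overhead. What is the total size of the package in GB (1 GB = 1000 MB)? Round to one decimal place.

7.4 GB

Audio: 640 kbps = 0.640 Mbps.
animated explainer: 2.940 Mbps × 633 s × 1.08 = 2009.9 Mb
screen recording: 6.350 Mbps × 540 s × 1.08 = 3703.3 Mb
short film: 16.780 Mbps × 721 s × 1.08 = 13066.3 Mb
interview recording: 9.540 Mbps × 3960 s × 1.08 = 40800.7 Mb
Total: 59580.1 Mb = 7447.5 MB.
= 7.448 GB.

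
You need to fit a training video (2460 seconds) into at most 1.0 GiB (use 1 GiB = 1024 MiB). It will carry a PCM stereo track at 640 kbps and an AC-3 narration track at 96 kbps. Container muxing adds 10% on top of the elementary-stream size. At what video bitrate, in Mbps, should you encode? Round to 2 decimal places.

2.44 Mbps

Budget: 1.0 GiB = 8589.9 Mb.
Stream payload after overhead: 8589.9 / 1.10 = 7809.0 Mb.
Total bitrate budget: 7809.0 Mb / 2460 s = 3.174 Mbps.
Audio total: 640 + 96 = 736 kbps = 0.736 Mbps.
Video: 3.174 − 0.736 = 2.438 Mbps.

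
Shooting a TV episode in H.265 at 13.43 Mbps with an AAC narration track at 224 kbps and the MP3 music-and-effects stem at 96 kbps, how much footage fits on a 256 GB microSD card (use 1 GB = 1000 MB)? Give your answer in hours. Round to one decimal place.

41.4 hours

Audio total: 224 + 96 = 320 kbps = 0.320 Mbps.
Total bitrate: 13.43 + 0.320 = 13.750 Mbps.
Capacity: 256 GB = 2,048,000 Mb.
Recording time: 2,048,000 / 13.750 = 148,945 s ≈ 41.4 hours.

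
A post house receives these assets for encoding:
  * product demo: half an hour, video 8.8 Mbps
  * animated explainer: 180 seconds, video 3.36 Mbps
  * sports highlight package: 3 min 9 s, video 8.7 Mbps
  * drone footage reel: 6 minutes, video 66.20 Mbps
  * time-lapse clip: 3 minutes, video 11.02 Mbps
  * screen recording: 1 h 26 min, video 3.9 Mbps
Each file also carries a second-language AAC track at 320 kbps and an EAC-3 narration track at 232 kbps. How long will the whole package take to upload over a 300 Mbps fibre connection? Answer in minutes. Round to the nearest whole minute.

4 minutes

Audio total: 320 + 232 = 552 kbps = 0.552 Mbps.
product demo: 9.352 Mbps × 1800 s = 16833.6 Mb
animated explainer: 3.912 Mbps × 180 s = 704.2 Mb
sports highlight package: 9.252 Mbps × 189 s = 1748.6 Mb
drone footage reel: 66.752 Mbps × 360 s = 24030.7 Mb
time-lapse clip: 11.572 Mbps × 180 s = 2083.0 Mb
screen recording: 4.452 Mbps × 5160 s = 22972.3 Mb
Total: 68372.4 Mb = 8546.5 MB.
At 300 Mbps: 68372.4 / 300 = 228 s ≈ 3.8 minutes.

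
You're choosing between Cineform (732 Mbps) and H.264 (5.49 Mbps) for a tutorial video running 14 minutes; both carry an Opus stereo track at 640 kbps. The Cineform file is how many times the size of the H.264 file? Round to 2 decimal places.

14 min = 840 s
Audio: 640 kbps = 0.640 Mbps.
Cineform: 732.640 Mbps × 840 s = 615417.6 Mb = 71.644 GiB.
H.264: 6.130 Mbps × 840 s = 5149.2 Mb = 0.599 GiB.
Ratio: 71.644 / 0.599 = 119.517.

119.52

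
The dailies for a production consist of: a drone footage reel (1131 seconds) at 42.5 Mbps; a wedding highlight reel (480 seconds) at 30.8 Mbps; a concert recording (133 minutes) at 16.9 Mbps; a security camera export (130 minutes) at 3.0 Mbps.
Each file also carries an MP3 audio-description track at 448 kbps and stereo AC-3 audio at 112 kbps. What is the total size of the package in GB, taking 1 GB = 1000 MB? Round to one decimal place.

28.9 GB

Audio total: 448 + 112 = 560 kbps = 0.560 Mbps.
drone footage reel: 43.060 Mbps × 1131 s = 48700.9 Mb
wedding highlight reel: 31.360 Mbps × 480 s = 15052.8 Mb
concert recording: 17.460 Mbps × 7980 s = 139330.8 Mb
security camera export: 3.560 Mbps × 7800 s = 27768.0 Mb
Total: 230852.5 Mb = 28856.6 MB.
= 28.86 GB.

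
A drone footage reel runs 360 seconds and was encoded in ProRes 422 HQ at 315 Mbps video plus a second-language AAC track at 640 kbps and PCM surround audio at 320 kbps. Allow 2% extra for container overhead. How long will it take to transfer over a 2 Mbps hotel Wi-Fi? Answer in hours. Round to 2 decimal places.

16.11 hours

Audio total: 640 + 320 = 960 kbps = 0.960 Mbps.
Total bitrate: 315.960 Mbps.
File: 315.960 Mbps × 360 s = 113745.6 Mb.
With 2% container overhead: ×1.02. → 116020.5 Mb.
At 2 Mbps: 116020.5 / 2 = 58010.3 s ≈ 16.1 hours.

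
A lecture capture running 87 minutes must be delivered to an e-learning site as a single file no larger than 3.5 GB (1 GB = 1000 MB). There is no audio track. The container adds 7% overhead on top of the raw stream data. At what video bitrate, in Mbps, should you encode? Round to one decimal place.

5.0 Mbps

Budget: 3.5 GB = 28000.0 Mb.
Stream payload after overhead: 28000.0 / 1.07 = 26168.2 Mb.
87 min = 5220 s
Total bitrate budget: 26168.2 Mb / 5220 s = 5.013 Mbps.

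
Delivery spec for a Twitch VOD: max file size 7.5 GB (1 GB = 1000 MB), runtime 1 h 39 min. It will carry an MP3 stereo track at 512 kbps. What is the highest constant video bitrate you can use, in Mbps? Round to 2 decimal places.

Budget: 7.5 GB = 60000.0 Mb.
1 h 39 min = 99 min = 5940 s
Total bitrate budget: 60000.0 Mb / 5940 s = 10.101 Mbps.
Audio: 512 kbps = 0.512 Mbps.
Video: 10.101 − 0.512 = 9.589 Mbps.

9.59 Mbps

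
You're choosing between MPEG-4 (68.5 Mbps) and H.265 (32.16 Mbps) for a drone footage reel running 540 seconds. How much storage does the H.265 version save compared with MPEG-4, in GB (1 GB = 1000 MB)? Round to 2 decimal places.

MPEG-4: 68.500 Mbps × 540 s = 36990.0 Mb = 4.624 GB.
H.265: 32.160 Mbps × 540 s = 17366.4 Mb = 2.171 GB.
Saving: 4.624 − 2.171 = 2.453 GB.

2.45 GB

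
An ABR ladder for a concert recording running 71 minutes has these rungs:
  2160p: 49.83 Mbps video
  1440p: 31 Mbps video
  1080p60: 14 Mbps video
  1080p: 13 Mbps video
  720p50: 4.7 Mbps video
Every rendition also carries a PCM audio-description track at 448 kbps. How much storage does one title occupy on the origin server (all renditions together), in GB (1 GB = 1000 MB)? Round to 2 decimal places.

61.12 GB

71 min = 4260 s
Audio: 448 kbps = 0.448 Mbps.
Sum of rendition bitrates: (49.83+0.448) + (31+0.448) + (14+0.448) + (13+0.448) + (4.7+0.448) = 114.770 Mbps.
× 4260 s = 488,920 Mb = 61,115 MB = 61.12 GB.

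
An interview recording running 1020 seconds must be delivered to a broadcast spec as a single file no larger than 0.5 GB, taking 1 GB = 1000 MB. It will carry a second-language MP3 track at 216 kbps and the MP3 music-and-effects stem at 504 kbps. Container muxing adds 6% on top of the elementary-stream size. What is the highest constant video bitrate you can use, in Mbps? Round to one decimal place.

3.0 Mbps

Budget: 0.5 GB = 4000.0 Mb.
Stream payload after overhead: 4000.0 / 1.06 = 3773.6 Mb.
Total bitrate budget: 3773.6 Mb / 1020 s = 3.700 Mbps.
Audio total: 216 + 504 = 720 kbps = 0.720 Mbps.
Video: 3.700 − 0.720 = 2.980 Mbps.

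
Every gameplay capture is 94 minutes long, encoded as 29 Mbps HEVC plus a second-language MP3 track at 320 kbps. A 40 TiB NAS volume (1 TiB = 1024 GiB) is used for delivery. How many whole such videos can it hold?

2127

94 min = 5640 s
Audio: 320 kbps = 0.320 Mbps.
Total bitrate: 29.320 Mbps.
Per item: 29.320 Mbps × 5640 s = 165,365 Mb = 20,671 MB.
Capacity: 40 TiB = 351,843,721 Mb; 2127.68 items → 2127 complete.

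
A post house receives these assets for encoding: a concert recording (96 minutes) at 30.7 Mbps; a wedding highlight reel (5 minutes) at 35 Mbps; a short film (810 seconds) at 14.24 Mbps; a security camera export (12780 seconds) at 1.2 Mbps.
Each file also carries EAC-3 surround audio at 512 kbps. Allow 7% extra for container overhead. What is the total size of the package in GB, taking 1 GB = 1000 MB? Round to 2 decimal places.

30.00 GB

Audio: 512 kbps = 0.512 Mbps.
concert recording: 31.212 Mbps × 5760 s × 1.07 = 192365.8 Mb
wedding highlight reel: 35.512 Mbps × 300 s × 1.07 = 11399.4 Mb
short film: 14.752 Mbps × 810 s × 1.07 = 12785.6 Mb
security camera export: 1.712 Mbps × 12780 s × 1.07 = 23410.9 Mb
Total: 239961.6 Mb = 29995.2 MB.
= 30.00 GB.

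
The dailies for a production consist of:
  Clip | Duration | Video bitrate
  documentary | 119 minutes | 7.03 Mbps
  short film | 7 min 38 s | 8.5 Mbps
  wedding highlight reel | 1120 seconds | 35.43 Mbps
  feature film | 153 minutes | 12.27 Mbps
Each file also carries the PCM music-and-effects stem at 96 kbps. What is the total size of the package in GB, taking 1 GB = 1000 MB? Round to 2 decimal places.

Audio: 96 kbps = 0.096 Mbps.
documentary: 7.126 Mbps × 7140 s = 50879.6 Mb
short film: 8.596 Mbps × 458 s = 3937.0 Mb
wedding highlight reel: 35.526 Mbps × 1120 s = 39789.1 Mb
feature film: 12.366 Mbps × 9180 s = 113519.9 Mb
Total: 208125.6 Mb = 26015.7 MB.
= 26.02 GB.

26.02 GB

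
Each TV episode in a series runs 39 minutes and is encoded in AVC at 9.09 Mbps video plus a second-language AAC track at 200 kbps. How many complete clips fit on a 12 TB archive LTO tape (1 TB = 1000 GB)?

39 min = 2340 s
Audio: 200 kbps = 0.200 Mbps.
Total bitrate: 9.290 Mbps.
Per item: 9.290 Mbps × 2340 s = 21,739 Mb = 2,717 MB.
Capacity: 12 TB = 96,000,000 Mb; 4416.11 items → 4416 complete.

4416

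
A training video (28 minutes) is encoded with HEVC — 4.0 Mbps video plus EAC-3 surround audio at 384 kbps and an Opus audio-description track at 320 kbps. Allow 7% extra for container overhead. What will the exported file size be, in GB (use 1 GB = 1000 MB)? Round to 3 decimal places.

28 min = 1680 s
Audio total: 384 + 320 = 704 kbps = 0.704 Mbps.
Total bitrate: 4.0 + 0.704 = 4.704 Mbps.
Stream data: 4.704 Mbps × 1680 s = 7902.7 Mb.
With 7% container overhead: ×1.07.
8,456 Mb ÷ 8 = 1,057 MB → 1.057 GB.

1.057 GB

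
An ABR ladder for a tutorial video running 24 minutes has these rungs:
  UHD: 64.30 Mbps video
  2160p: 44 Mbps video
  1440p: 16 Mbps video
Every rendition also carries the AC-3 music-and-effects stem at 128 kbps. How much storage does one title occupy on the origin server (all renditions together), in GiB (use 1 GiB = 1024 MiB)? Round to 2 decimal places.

20.90 GiB

24 min = 1440 s
Audio: 128 kbps = 0.128 Mbps.
Sum of rendition bitrates: (64.30+0.128) + (44+0.128) + (16+0.128) = 124.684 Mbps.
× 1440 s = 179,545 Mb = 22,443 MB = 20.90 GiB.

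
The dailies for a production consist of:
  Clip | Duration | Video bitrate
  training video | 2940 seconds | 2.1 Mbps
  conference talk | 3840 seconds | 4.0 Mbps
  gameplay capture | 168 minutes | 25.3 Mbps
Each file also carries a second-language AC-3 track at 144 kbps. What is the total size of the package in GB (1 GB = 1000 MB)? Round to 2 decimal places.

Audio: 144 kbps = 0.144 Mbps.
training video: 2.244 Mbps × 2940 s = 6597.4 Mb
conference talk: 4.144 Mbps × 3840 s = 15913.0 Mb
gameplay capture: 25.444 Mbps × 10080 s = 256475.5 Mb
Total: 278985.8 Mb = 34873.2 MB.
= 34.87 GB.

34.87 GB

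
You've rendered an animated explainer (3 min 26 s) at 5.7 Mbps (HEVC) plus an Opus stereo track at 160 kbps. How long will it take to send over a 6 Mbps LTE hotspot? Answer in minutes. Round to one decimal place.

3 min 26 s = 206 s
Audio: 160 kbps = 0.160 Mbps.
Total bitrate: 5.860 Mbps.
File: 5.860 Mbps × 206 s = 1207.2 Mb.
At 6 Mbps: 1207.2 / 6 = 201.2 s ≈ 3.35 minutes.

3.4 minutes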